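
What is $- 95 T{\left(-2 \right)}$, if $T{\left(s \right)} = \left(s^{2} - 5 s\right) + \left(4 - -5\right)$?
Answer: $-2185$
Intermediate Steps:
$T{\left(s \right)} = 9 + s^{2} - 5 s$ ($T{\left(s \right)} = \left(s^{2} - 5 s\right) + \left(4 + 5\right) = \left(s^{2} - 5 s\right) + 9 = 9 + s^{2} - 5 s$)
$- 95 T{\left(-2 \right)} = - 95 \left(9 + \left(-2\right)^{2} - -10\right) = - 95 \left(9 + 4 + 10\right) = \left(-95\right) 23 = -2185$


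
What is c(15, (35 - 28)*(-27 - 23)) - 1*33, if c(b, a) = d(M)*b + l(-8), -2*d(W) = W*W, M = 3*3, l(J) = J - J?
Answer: -1281/2 ≈ -640.50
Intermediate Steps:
l(J) = 0
M = 9
d(W) = -W²/2 (d(W) = -W*W/2 = -W²/2)
c(b, a) = -81*b/2 (c(b, a) = (-½*9²)*b + 0 = (-½*81)*b + 0 = -81*b/2 + 0 = -81*b/2)
c(15, (35 - 28)*(-27 - 23)) - 1*33 = -81/2*15 - 1*33 = -1215/2 - 33 = -1281/2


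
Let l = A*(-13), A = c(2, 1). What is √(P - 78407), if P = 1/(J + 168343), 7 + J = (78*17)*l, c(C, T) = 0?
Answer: I*√15429304557919/14028 ≈ 280.01*I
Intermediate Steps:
A = 0
l = 0 (l = 0*(-13) = 0)
J = -7 (J = -7 + (78*17)*0 = -7 + 1326*0 = -7 + 0 = -7)
P = 1/168336 (P = 1/(-7 + 168343) = 1/168336 ≈ 5.9405e-6)
√(P - 78407) = √(1/168336 - 78407) = √(-13198720751/168336) = I*√15429304557919/14028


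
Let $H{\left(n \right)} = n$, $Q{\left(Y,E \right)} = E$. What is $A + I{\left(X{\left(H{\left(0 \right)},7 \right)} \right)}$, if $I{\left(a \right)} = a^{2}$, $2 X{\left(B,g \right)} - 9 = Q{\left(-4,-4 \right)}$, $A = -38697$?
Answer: $- \frac{154763}{4} \approx -38691.0$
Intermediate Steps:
$X{\left(B,g \right)} = \frac{5}{2}$ ($X{\left(B,g \right)} = \frac{9}{2} + \frac{1}{2} \left(-4\right) = \frac{9}{2} - 2 = \frac{5}{2}$)
$A + I{\left(X{\left(H{\left(0 \right)},7 \right)} \right)} = -38697 + \left(\frac{5}{2}\right)^{2} = -38697 + \frac{25}{4} = - \frac{154763}{4}$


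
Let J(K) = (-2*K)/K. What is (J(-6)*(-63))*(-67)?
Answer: -8442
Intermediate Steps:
J(K) = -2
(J(-6)*(-63))*(-67) = -2*(-63)*(-67) = 126*(-67) = -8442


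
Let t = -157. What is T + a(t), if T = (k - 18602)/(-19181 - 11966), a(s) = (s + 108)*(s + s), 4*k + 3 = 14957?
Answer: 958485211/62294 ≈ 15386.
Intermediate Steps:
k = 7477/2 (k = -3/4 + (1/4)*14957 = -3/4 + 14957/4 = 7477/2 ≈ 3738.5)
a(s) = 2*s*(108 + s) (a(s) = (108 + s)*(2*s) = 2*s*(108 + s))
T = 29727/62294 (T = (7477/2 - 18602)/(-19181 - 11966) = -29727/2/(-31147) = -29727/2*(-1/31147) = 29727/62294 ≈ 0.47720)
T + a(t) = 29727/62294 + 2*(-157)*(108 - 157) = 29727/62294 + 2*(-157)*(-49) = 29727/62294 + 15386 = 958485211/62294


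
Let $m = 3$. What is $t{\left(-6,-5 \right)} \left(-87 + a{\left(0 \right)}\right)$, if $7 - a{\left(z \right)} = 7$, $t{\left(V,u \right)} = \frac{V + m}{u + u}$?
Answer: $- \frac{261}{10} \approx -26.1$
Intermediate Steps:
$t{\left(V,u \right)} = \frac{3 + V}{2 u}$ ($t{\left(V,u \right)} = \frac{V + 3}{u + u} = \frac{3 + V}{2 u}$)
$a{\left(z \right)} = 0$ ($a{\left(z \right)} = 7 - 7 = 0$)
$t{\left(-6,-5 \right)} \left(-87 + a{\left(0 \right)}\right) = \frac{3 - 6}{2 \left(-5\right)} \left(-87 + 0\right) = \frac{1}{2} \left(- \frac{1}{5}\right) \left(-3\right) \left(-87\right) = \frac{3}{10} \left(-87\right) = - \frac{261}{10}$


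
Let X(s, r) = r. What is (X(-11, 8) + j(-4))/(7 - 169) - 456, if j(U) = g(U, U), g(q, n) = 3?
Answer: -73883/162 ≈ -456.07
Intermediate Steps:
j(U) = 3
(X(-11, 8) + j(-4))/(7 - 169) - 456 = (8 + 3)/(7 - 169) - 456 = 11/(-162) - 456 = 11*(-1/162) - 456 = -11/162 - 456 = -73883/162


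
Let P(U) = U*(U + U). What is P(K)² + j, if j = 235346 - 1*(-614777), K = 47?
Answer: 20368847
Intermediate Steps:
P(U) = 2*U² (P(U) = U*(2*U) = 2*U²)
j = 850123 (j = 235346 + 614777 = 850123)
P(K)² + j = (2*47²)² + 850123 = (2*2209)² + 850123 = 4418² + 850123 = 19518724 + 850123 = 20368847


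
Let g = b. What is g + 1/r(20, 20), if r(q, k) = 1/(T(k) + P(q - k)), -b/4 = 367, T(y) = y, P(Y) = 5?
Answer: -1443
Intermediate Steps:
b = -1468 (b = -4*367 = -1468)
g = -1468
r(q, k) = 1/(5 + k) (r(q, k) = 1/(k + 5) = 1/(5 + k))
g + 1/r(20, 20) = -1468 + 1/(1/(5 + 20)) = -1468 + 1/(1/25) = -1468 + 25 = -1443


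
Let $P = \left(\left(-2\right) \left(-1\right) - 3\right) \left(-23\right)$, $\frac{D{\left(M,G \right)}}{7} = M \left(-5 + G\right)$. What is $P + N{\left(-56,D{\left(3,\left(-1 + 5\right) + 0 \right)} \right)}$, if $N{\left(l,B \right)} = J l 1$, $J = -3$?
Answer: $191$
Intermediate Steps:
$D{\left(M,G \right)} = 7 M \left(-5 + G\right)$
$N{\left(l,B \right)} = - 3 l$ ($N{\left(l,B \right)} = - 3 l 1 = - 3 l$)
$P = 23$ ($P = \left(2 - 3\right) \left(-23\right) = \left(-1\right) \left(-23\right) = 23$)
$P + N{\left(-56,D{\left(3,\left(-1 + 5\right) + 0 \right)} \right)} = 23 - -168 = 23 + 168 = 191$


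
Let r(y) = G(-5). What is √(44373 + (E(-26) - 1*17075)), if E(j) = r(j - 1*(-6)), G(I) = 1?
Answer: √27299 ≈ 165.22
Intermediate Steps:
r(y) = 1
E(j) = 1
√(44373 + (E(-26) - 1*17075)) = √(44373 + (1 - 1*17075)) = √(44373 + (1 - 17075)) = √(44373 - 17074) = √27299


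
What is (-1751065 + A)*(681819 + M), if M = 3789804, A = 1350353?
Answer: -1791832995576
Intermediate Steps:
(-1751065 + A)*(681819 + M) = (-1751065 + 1350353)*(681819 + 3789804) = -400712*4471623 = -1791832995576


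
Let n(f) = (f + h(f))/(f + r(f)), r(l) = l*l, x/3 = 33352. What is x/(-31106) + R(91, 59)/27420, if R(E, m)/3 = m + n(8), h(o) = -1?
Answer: -6571249645/2047023648 ≈ -3.2101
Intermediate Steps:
x = 100056 (x = 3*33352 = 100056)
r(l) = l²
n(f) = (-1 + f)/(f + f²) (n(f) = (f - 1)/(f + f²) = (-1 + f)/(f + f²))
R(E, m) = 7/24 + 3*m (R(E, m) = 3*(m + (-1 + 8)/(8*(1 + 8))) = 3*(m + (⅛)*7/9) = 3*(m + (⅛)*(⅑)*7) = 3*(m + 7/72) = 3*(7/72 + m) = 7/24 + 3*m)
x/(-31106) + R(91, 59)/27420 = 100056/(-31106) + (7/24 + 3*59)/27420 = 100056*(-1/31106) + (7/24 + 177)*(1/27420) = -50028/15553 + (4255/24)*(1/27420) = -50028/15553 + 851/131616 = -6571249645/2047023648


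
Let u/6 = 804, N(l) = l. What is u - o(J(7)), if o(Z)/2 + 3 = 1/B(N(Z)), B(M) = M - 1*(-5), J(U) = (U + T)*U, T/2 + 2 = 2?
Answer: 130409/27 ≈ 4830.0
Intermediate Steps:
T = 0 (T = -4 + 2*2 = -4 + 4 = 0)
u = 4824 (u = 6*804 = 4824)
J(U) = U² (J(U) = (U + 0)*U = U*U = U²)
B(M) = 5 + M (B(M) = M + 5 = 5 + M)
o(Z) = -6 + 2/(5 + Z)
u - o(J(7)) = 4824 - 2*(-14 - 3*7²)/(5 + 7²) = 4824 - 2*(-14 - 3*49)/(5 + 49) = 4824 - 2*(-14 - 147)/54 = 4824 - 2*(-161)/54 = 4824 - 1*(-161/27) = 4824 + 161/27 = 130409/27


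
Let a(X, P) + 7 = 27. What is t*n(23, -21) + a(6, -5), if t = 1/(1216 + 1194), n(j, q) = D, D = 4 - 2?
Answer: 24101/1205 ≈ 20.001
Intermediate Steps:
D = 2
n(j, q) = 2
a(X, P) = 20 (a(X, P) = -7 + 27 = 20)
t = 1/2410 ≈ 0.00041494
t*n(23, -21) + a(6, -5) = (1/2410)*2 + 20 = 1/1205 + 20 = 24101/1205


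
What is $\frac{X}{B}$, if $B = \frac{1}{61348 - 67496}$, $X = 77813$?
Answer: $-478394324$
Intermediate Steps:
$B = - \frac{1}{6148}$ ($B = \frac{1}{-6148} = - \frac{1}{6148} \approx -0.00016265$)
$\frac{X}{B} = \frac{77813}{- \frac{1}{6148}} = 77813 \left(-6148\right) = -478394324$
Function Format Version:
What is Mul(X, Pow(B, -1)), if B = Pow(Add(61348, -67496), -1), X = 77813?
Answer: -478394324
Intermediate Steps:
B = Rational(-1, 6148) (B = Pow(-6148, -1) = Rational(-1, 6148) ≈ -0.00016265)
Mul(X, Pow(B, -1)) = Mul(77813, Pow(Rational(-1, 6148), -1)) = Mul(77813, -6148) = -478394324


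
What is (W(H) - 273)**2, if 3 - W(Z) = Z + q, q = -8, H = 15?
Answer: 76729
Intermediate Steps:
W(Z) = 11 - Z (W(Z) = 3 - (Z - 8) = 3 - (-8 + Z) = 3 + (8 - Z) = 11 - Z)
(W(H) - 273)**2 = ((11 - 1*15) - 273)**2 = ((11 - 15) - 273)**2 = (-4 - 273)**2 = (-277)**2 = 76729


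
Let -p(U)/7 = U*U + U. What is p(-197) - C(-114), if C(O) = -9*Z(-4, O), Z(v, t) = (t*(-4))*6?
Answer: -245660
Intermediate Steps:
Z(v, t) = -24*t (Z(v, t) = -4*t*6 = -24*t)
C(O) = 216*O (C(O) = -(-216)*O = 216*O)
p(U) = -7*U - 7*U² (p(U) = -7*(U*U + U) = -7*(U² + U) = -7*(U + U²) = -7*U - 7*U²)
p(-197) - C(-114) = -7*(-197)*(1 - 197) - 216*(-114) = -7*(-197)*(-196) - 1*(-24624) = -270284 + 24624 = -245660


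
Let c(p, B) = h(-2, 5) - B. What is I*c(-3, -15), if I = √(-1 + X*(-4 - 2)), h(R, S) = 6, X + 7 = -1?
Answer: 21*√47 ≈ 143.97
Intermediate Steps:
X = -8 (X = -7 - 1 = -8)
c(p, B) = 6 - B
I = √47 (I = √(-1 - 8*(-4 - 2)) = √(-1 - 8*(-6)) = √(-1 + 48) = √47 ≈ 6.8557)
I*c(-3, -15) = √47*(6 - 1*(-15)) = √47*(6 + 15) = √47*21 = 21*√47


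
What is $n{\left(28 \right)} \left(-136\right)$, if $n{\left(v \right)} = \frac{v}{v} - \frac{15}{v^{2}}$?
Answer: $- \frac{13073}{98} \approx -133.4$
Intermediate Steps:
$n{\left(v \right)} = 1 - \frac{15}{v^{2}}$
$n{\left(28 \right)} \left(-136\right) = \left(1 - \frac{15}{784}\right) \left(-136\right) = \frac{769}{784} \left(-136\right) = - \frac{13073}{98}$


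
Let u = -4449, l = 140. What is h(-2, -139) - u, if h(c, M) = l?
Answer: 4589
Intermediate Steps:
h(c, M) = 140
h(-2, -139) - u = 140 - 1*(-4449) = 140 + 4449 = 4589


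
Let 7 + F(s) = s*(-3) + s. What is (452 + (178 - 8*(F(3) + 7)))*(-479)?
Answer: -324762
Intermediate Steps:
F(s) = -7 - 2*s (F(s) = -7 + (s*(-3) + s) = -7 + (-3*s + s) = -7 - 2*s)
(452 + (178 - 8*(F(3) + 7)))*(-479) = (452 + (178 - 8*((-7 - 2*3) + 7)))*(-479) = (452 + (178 - 8*((-7 - 6) + 7)))*(-479) = (452 + (178 - 8*(-13 + 7)))*(-479) = (452 + (178 - 8*(-6)))*(-479) = (452 + (178 - 1*(-48)))*(-479) = (452 + (178 + 48))*(-479) = (452 + 226)*(-479) = 678*(-479) = -324762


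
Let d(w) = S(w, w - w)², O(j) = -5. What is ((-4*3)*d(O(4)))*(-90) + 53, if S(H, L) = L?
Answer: 53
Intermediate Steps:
d(w) = 0 (d(w) = (w - w)² = 0² = 0)
((-4*3)*d(O(4)))*(-90) + 53 = (-4*3*0)*(-90) + 53 = -12*0*(-90) + 53 = 0*(-90) + 53 = 0 + 53 = 53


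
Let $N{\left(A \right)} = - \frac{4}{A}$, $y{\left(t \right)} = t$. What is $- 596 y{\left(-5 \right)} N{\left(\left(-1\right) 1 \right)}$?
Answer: $11920$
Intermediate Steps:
$- 596 y{\left(-5 \right)} N{\left(\left(-1\right) 1 \right)} = - 596 \left(- 5 \left(- \frac{4}{\left(-1\right) 1}\right)\right) = - 596 \left(- 5 \left(- \frac{4}{-1}\right)\right) = - 596 \left(- 5 \left(\left(-4\right) \left(-1\right)\right)\right) = - 596 \left(\left(-5\right) 4\right) = \left(-596\right) \left(-20\right) = 11920$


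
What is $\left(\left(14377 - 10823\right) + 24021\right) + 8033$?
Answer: $35608$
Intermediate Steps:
$\left(\left(14377 - 10823\right) + 24021\right) + 8033 = \left(3554 + 24021\right) + 8033 = 27575 + 8033 = 35608$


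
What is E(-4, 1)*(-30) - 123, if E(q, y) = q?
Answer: -3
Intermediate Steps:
E(-4, 1)*(-30) - 123 = -4*(-30) - 123 = 120 - 123 = -3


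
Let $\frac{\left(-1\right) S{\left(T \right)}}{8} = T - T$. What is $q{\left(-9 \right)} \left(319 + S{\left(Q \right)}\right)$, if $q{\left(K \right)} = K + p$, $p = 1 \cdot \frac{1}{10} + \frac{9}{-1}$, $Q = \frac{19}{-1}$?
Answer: $- \frac{57101}{10} \approx -5710.1$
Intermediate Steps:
$Q = -19$ ($Q = 19 \left(-1\right) = -19$)
$S{\left(T \right)} = 0$ ($S{\left(T \right)} = - 8 \left(T - T\right) = \left(-8\right) 0 = 0$)
$p = - \frac{89}{10}$ ($p = 1 \cdot \frac{1}{10} + 9 \left(-1\right) = \frac{1}{10} - 9 = - \frac{89}{10} \approx -8.9$)
$q{\left(K \right)} = - \frac{89}{10} + K$ ($q{\left(K \right)} = K - \frac{89}{10} = - \frac{89}{10} + K$)
$q{\left(-9 \right)} \left(319 + S{\left(Q \right)}\right) = \left(- \frac{89}{10} - 9\right) \left(319 + 0\right) = \left(- \frac{179}{10}\right) 319 = - \frac{57101}{10}$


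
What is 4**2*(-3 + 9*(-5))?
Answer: -768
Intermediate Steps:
4**2*(-3 + 9*(-5)) = 16*(-3 - 45) = 16*(-48) = -768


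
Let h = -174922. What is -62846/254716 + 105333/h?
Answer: -61401215/72330247 ≈ -0.84890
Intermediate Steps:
-62846/254716 + 105333/h = -62846/254716 + 105333/(-174922) = -62846*1/254716 + 105333*(-1/174922) = -4489/18194 - 105333/174922 = -61401215/72330247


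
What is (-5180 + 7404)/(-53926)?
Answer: -1112/26963 ≈ -0.041242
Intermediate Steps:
(-5180 + 7404)/(-53926) = 2224*(-1/53926) = -1112/26963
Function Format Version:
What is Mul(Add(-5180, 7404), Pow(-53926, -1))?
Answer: Rational(-1112, 26963) ≈ -0.041242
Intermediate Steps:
Mul(Add(-5180, 7404), Pow(-53926, -1)) = Mul(2224, Rational(-1, 53926)) = Rational(-1112, 26963)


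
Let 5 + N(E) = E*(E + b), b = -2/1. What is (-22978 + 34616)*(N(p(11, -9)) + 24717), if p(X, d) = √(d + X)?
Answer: 287621532 - 23276*√2 ≈ 2.8759e+8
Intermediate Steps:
p(X, d) = √(X + d)
b = -2 (b = -2*1 = -2)
N(E) = -5 + E*(-2 + E) (N(E) = -5 + E*(E - 2) = -5 + E*(-2 + E))
(-22978 + 34616)*(N(p(11, -9)) + 24717) = (-22978 + 34616)*((-5 + (√(11 - 9))² - 2*√(11 - 9)) + 24717) = 11638*((-5 + (√2)² - 2*√2) + 24717) = 11638*((-5 + 2 - 2*√2) + 24717) = 11638*((-3 - 2*√2) + 24717) = 11638*(24714 - 2*√2) = 287621532 - 23276*√2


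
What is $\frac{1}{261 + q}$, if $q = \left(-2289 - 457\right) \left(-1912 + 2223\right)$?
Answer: $- \frac{1}{853745} \approx -1.1713 \cdot 10^{-6}$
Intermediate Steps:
$q = -854006$ ($q = \left(-2289 - 457\right) 311 = \left(-2746\right) 311 = -854006$)
$\frac{1}{261 + q} = \frac{1}{261 - 854006} = \frac{1}{-853745} = - \frac{1}{853745}$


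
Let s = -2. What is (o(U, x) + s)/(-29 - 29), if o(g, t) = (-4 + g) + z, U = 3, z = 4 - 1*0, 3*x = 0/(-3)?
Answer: -1/58 ≈ -0.017241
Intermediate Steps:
x = 0 (x = (0/(-3))/3 = (0*(-1/3))/3 = (1/3)*0 = 0)
z = 4 (z = 4 + 0 = 4)
o(g, t) = g (o(g, t) = (-4 + g) + 4 = g)
(o(U, x) + s)/(-29 - 29) = (3 - 2)/(-29 - 29) = 1/(-58) = -1/58*1 = -1/58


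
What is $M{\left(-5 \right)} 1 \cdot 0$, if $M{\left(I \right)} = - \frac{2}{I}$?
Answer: $0$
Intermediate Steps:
$M{\left(-5 \right)} 1 \cdot 0 = - \frac{2}{-5} \cdot 1 \cdot 0 = \left(-2\right) \left(- \frac{1}{5}\right) 1 \cdot 0 = \frac{2}{5} \cdot 1 \cdot 0 = \frac{2}{5} \cdot 0 = 0$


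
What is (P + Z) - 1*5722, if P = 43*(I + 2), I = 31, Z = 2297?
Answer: -2006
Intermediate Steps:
P = 1419 (P = 43*(31 + 2) = 43*33 = 1419)
(P + Z) - 1*5722 = (1419 + 2297) - 1*5722 = 3716 - 5722 = -2006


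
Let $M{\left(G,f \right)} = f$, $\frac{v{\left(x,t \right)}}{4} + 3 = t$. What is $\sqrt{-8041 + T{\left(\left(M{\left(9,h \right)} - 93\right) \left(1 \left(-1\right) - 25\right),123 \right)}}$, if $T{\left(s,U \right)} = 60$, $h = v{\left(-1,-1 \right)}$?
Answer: $i \sqrt{7981} \approx 89.336 i$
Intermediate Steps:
$v{\left(x,t \right)} = -12 + 4 t$
$h = -16$ ($h = -12 + 4 \left(-1\right) = -12 - 4 = -16$)
$\sqrt{-8041 + T{\left(\left(M{\left(9,h \right)} - 93\right) \left(1 \left(-1\right) - 25\right),123 \right)}} = \sqrt{-8041 + 60} = \sqrt{-7981} = i \sqrt{7981}$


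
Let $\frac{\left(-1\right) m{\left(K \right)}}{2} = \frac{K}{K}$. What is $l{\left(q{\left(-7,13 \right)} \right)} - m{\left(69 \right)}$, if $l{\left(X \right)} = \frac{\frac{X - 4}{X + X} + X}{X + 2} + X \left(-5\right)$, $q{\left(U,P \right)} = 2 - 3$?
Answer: $\frac{17}{2} \approx 8.5$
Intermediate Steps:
$q{\left(U,P \right)} = -1$ ($q{\left(U,P \right)} = 2 - 3 = -1$)
$m{\left(K \right)} = -2$ ($m{\left(K \right)} = - 2 \frac{K}{K} = \left(-2\right) 1 = -2$)
$l{\left(X \right)} = - 5 X + \frac{X + \frac{-4 + X}{2 X}}{2 + X}$ ($l{\left(X \right)} = \frac{\frac{-4 + X}{2 X} + X}{2 + X} - 5 X = \frac{X + \frac{-4 + X}{2 X}}{2 + X} - 5 X = - 5 X + \frac{X + \frac{-4 + X}{2 X}}{2 + X}$)
$l{\left(q{\left(-7,13 \right)} \right)} - m{\left(69 \right)} = \frac{-4 - 1 - 18 \left(-1\right)^{2} - 10 \left(-1\right)^{3}}{2 \left(-1\right) \left(2 - 1\right)} - -2 = \frac{1}{2} \left(-1\right) 1^{-1} \left(-4 - 1 - 18 - -10\right) + 2 = \frac{1}{2} \left(-1\right) 1 \left(-4 - 1 - 18 + 10\right) + 2 = \frac{1}{2} \left(-1\right) 1 \left(-13\right) + 2 = \frac{13}{2} + 2 = \frac{17}{2}$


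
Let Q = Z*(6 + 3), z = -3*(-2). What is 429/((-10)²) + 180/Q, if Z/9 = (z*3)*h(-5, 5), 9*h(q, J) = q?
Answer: 3661/900 ≈ 4.0678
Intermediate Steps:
h(q, J) = q/9
z = 6
Z = -90 (Z = 9*((6*3)*((⅑)*(-5))) = 9*(18*(-5/9)) = 9*(-10) = -90)
Q = -810 (Q = -90*(6 + 3) = -90*9 = -810)
429/((-10)²) + 180/Q = 429/((-10)²) + 180/(-810) = 429/100 + 180*(-1/810) = 429*(1/100) - 2/9 = 429/100 - 2/9 = 3661/900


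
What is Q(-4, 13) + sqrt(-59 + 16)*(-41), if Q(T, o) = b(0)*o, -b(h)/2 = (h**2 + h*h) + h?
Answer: -41*I*sqrt(43) ≈ -268.85*I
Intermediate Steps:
b(h) = -4*h**2 - 2*h (b(h) = -2*((h**2 + h*h) + h) = -2*((h**2 + h**2) + h) = -2*(2*h**2 + h) = -2*(h + 2*h**2) = -4*h**2 - 2*h)
Q(T, o) = 0 (Q(T, o) = (-2*0*(1 + 2*0))*o = (-2*0*(1 + 0))*o = (-2*0*1)*o = 0*o = 0)
Q(-4, 13) + sqrt(-59 + 16)*(-41) = 0 + sqrt(-59 + 16)*(-41) = 0 + sqrt(-43)*(-41) = 0 + (I*sqrt(43))*(-41) = 0 - 41*I*sqrt(43) = -41*I*sqrt(43)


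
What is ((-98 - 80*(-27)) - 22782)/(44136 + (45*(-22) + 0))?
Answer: -10360/21573 ≈ -0.48023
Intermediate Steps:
((-98 - 80*(-27)) - 22782)/(44136 + (45*(-22) + 0)) = ((-98 + 2160) - 22782)/(44136 + (-990 + 0)) = (2062 - 22782)/(44136 - 990) = -20720/43146 = -20720*1/43146 = -10360/21573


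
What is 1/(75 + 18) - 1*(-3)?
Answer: 280/93 ≈ 3.0108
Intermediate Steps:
1/(75 + 18) - 1*(-3) = 1/93 + 3 = 280/93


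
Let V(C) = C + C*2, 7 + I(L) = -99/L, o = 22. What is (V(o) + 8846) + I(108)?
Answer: 106849/12 ≈ 8904.1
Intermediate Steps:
I(L) = -7 - 99/L
V(C) = 3*C (V(C) = C + 2*C = 3*C)
(V(o) + 8846) + I(108) = (3*22 + 8846) + (-7 - 99/108) = (66 + 8846) + (-7 - 99*1/108) = 8912 + (-7 - 11/12) = 8912 - 95/12 = 106849/12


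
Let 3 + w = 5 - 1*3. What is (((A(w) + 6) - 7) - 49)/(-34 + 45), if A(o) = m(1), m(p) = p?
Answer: -49/11 ≈ -4.4545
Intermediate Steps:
w = -1 (w = -3 + (5 - 1*3) = -3 + (5 - 3) = -3 + 2 = -1)
A(o) = 1
(((A(w) + 6) - 7) - 49)/(-34 + 45) = (((1 + 6) - 7) - 49)/(-34 + 45) = ((7 - 7) - 49)/11 = (0 - 49)*(1/11) = -49*1/11 = -49/11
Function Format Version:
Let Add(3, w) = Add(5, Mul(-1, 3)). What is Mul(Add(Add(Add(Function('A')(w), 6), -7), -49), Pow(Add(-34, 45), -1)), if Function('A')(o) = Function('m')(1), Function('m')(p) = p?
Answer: Rational(-49, 11) ≈ -4.4545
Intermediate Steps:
w = -1 (w = Add(-3, Add(5, Mul(-1, 3))) = Add(-3, Add(5, -3)) = Add(-3, 2) = -1)
Function('A')(o) = 1
Mul(Add(Add(Add(Function('A')(w), 6), -7), -49), Pow(Add(-34, 45), -1)) = Mul(Add(Add(Add(1, 6), -7), -49), Pow(Add(-34, 45), -1)) = Mul(Add(Add(7, -7), -49), Pow(11, -1)) = Mul(Add(0, -49), Rational(1, 11)) = Mul(-49, Rational(1, 11)) = Rational(-49, 11)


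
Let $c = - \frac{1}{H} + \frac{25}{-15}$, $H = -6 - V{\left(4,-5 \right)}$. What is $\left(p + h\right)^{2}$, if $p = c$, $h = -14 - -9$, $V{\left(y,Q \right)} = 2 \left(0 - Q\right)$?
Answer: $\frac{100489}{2304} \approx 43.615$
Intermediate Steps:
$V{\left(y,Q \right)} = - 2 Q$ ($V{\left(y,Q \right)} = 2 \left(- Q\right) = - 2 Q$)
$h = -5$ ($h = -14 + 9 = -5$)
$H = -16$ ($H = -6 - \left(-2\right) \left(-5\right) = -6 - 10 = -16$)
$c = - \frac{77}{48}$ ($c = - \frac{1}{-16} + \frac{25}{-15} = \left(-1\right) \left(- \frac{1}{16}\right) + 25 \left(- \frac{1}{15}\right) = \frac{1}{16} - \frac{5}{3} = - \frac{77}{48} \approx -1.6042$)
$p = - \frac{77}{48} \approx -1.6042$
$\left(p + h\right)^{2} = \left(- \frac{77}{48} - 5\right)^{2} = \left(- \frac{317}{48}\right)^{2} = \frac{100489}{2304}$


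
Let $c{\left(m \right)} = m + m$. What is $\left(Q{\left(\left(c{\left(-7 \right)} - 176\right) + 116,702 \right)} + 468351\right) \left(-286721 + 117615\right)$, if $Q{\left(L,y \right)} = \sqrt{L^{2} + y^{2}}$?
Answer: $-79200964206 - 338212 \sqrt{124570} \approx -7.932 \cdot 10^{10}$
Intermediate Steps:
$c{\left(m \right)} = 2 m$
$\left(Q{\left(\left(c{\left(-7 \right)} - 176\right) + 116,702 \right)} + 468351\right) \left(-286721 + 117615\right) = \left(\sqrt{\left(\left(2 \left(-7\right) - 176\right) + 116\right)^{2} + 702^{2}} + 468351\right) \left(-286721 + 117615\right) = \left(\sqrt{\left(\left(-14 - 176\right) + 116\right)^{2} + 492804} + 468351\right) \left(-169106\right) = \left(\sqrt{\left(-190 + 116\right)^{2} + 492804} + 468351\right) \left(-169106\right) = \left(\sqrt{\left(-74\right)^{2} + 492804} + 468351\right) \left(-169106\right) = \left(\sqrt{5476 + 492804} + 468351\right) \left(-169106\right) = \left(\sqrt{498280} + 468351\right) \left(-169106\right) = \left(2 \sqrt{124570} + 468351\right) \left(-169106\right) = \left(468351 + 2 \sqrt{124570}\right) \left(-169106\right) = -79200964206 - 338212 \sqrt{124570}$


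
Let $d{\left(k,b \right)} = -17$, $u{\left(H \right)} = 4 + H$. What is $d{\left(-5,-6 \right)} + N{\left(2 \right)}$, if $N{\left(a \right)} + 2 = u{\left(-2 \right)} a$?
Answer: $-15$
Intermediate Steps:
$N{\left(a \right)} = -2 + 2 a$ ($N{\left(a \right)} = -2 + \left(4 - 2\right) a = -2 + 2 a$)
$d{\left(-5,-6 \right)} + N{\left(2 \right)} = -17 + \left(-2 + 2 \cdot 2\right) = -17 + \left(-2 + 4\right) = -17 + 2 = -15$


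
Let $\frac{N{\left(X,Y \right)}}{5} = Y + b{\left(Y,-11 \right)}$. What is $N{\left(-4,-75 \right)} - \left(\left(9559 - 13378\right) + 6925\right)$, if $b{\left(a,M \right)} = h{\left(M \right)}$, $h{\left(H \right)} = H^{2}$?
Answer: $-2876$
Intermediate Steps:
$b{\left(a,M \right)} = M^{2}$
$N{\left(X,Y \right)} = 605 + 5 Y$ ($N{\left(X,Y \right)} = 5 \left(Y + \left(-11\right)^{2}\right) = 5 \left(Y + 121\right) = 5 \left(121 + Y\right) = 605 + 5 Y$)
$N{\left(-4,-75 \right)} - \left(\left(9559 - 13378\right) + 6925\right) = \left(605 + 5 \left(-75\right)\right) - \left(\left(9559 - 13378\right) + 6925\right) = \left(605 - 375\right) - \left(-3819 + 6925\right) = 230 - 3106 = -2876$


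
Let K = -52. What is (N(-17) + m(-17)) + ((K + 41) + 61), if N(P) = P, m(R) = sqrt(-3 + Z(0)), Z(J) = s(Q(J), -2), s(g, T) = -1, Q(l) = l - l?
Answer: 33 + 2*I ≈ 33.0 + 2.0*I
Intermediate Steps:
Q(l) = 0
Z(J) = -1
m(R) = 2*I (m(R) = sqrt(-3 - 1) = sqrt(-4) = 2*I)
(N(-17) + m(-17)) + ((K + 41) + 61) = (-17 + 2*I) + ((-52 + 41) + 61) = (-17 + 2*I) + (-11 + 61) = (-17 + 2*I) + 50 = 33 + 2*I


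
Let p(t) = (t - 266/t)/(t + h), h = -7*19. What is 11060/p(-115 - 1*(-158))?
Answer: -42802200/1583 ≈ -27039.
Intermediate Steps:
h = -133
p(t) = (t - 266/t)/(-133 + t) (p(t) = (t - 266/t)/(t - 133) = (t - 266/t)/(-133 + t))
11060/p(-115 - 1*(-158)) = 11060/(((-266 + (-115 - 1*(-158))²)/((-115 - 1*(-158))*(-133 + (-115 - 1*(-158)))))) = 11060/(((-266 + (-115 + 158)²)/((-115 + 158)*(-133 + (-115 + 158))))) = 11060/(((-266 + 43²)/(43*(-133 + 43)))) = 11060/(((1/43)*(-266 + 1849)/(-90))) = 11060/(((1/43)*(-1/90)*1583)) = 11060/(-1583/3870) = 11060*(-3870/1583) = -42802200/1583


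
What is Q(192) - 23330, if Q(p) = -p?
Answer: -23522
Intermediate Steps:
Q(192) - 23330 = -1*192 - 23330 = -192 - 23330 = -23522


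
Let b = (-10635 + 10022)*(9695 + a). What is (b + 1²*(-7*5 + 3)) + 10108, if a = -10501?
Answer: 504154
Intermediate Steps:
b = 494078 (b = (-10635 + 10022)*(9695 - 10501) = -613*(-806) = 494078)
(b + 1²*(-7*5 + 3)) + 10108 = (494078 + 1²*(-7*5 + 3)) + 10108 = (494078 + 1*(-35 + 3)) + 10108 = (494078 + 1*(-32)) + 10108 = (494078 - 32) + 10108 = 494046 + 10108 = 504154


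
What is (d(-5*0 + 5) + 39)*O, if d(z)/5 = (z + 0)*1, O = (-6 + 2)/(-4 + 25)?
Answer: -256/21 ≈ -12.190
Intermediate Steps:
O = -4/21 ≈ -0.19048
d(z) = 5*z (d(z) = 5*((z + 0)*1) = 5*(z*1) = 5*z)
(d(-5*0 + 5) + 39)*O = (5*(-5*0 + 5) + 39)*(-4/21) = (5*(0 + 5) + 39)*(-4/21) = (5*5 + 39)*(-4/21) = (25 + 39)*(-4/21) = 64*(-4/21) = -256/21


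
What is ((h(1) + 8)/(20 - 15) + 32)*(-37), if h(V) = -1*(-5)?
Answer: -6401/5 ≈ -1280.2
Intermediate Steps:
h(V) = 5
((h(1) + 8)/(20 - 15) + 32)*(-37) = ((5 + 8)/(20 - 15) + 32)*(-37) = (13/5 + 32)*(-37) = (173/5)*(-37) = -6401/5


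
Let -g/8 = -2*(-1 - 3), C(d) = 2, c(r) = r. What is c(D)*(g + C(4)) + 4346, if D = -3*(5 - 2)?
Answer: 4904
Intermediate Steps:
D = -9 (D = -3*3 = -9)
g = -64 (g = -(-16)*(-1 - 3) = -(-16)*(-4) = -8*8 = -64)
c(D)*(g + C(4)) + 4346 = -9*(-64 + 2) + 4346 = -9*(-62) + 4346 = 558 + 4346 = 4904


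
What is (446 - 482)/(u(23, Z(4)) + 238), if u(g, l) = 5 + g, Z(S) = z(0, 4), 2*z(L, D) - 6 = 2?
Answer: -18/133 ≈ -0.13534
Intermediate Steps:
z(L, D) = 4 (z(L, D) = 3 + (½)*2 = 3 + 1 = 4)
Z(S) = 4
(446 - 482)/(u(23, Z(4)) + 238) = (446 - 482)/((5 + 23) + 238) = -36/(28 + 238) = -36/266 = -36*1/266 = -18/133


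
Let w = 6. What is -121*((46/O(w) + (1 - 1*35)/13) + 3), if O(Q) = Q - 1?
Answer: -75383/65 ≈ -1159.7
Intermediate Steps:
O(Q) = -1 + Q
-121*((46/O(w) + (1 - 1*35)/13) + 3) = -121*((46/(-1 + 6) + (1 - 1*35)/13) + 3) = -121*((46/5 + (1 - 35)*(1/13)) + 3) = -121*((46*(⅕) - 34*1/13) + 3) = -121*((46/5 - 34/13) + 3) = -121*(428/65 + 3) = -121*623/65 = -75383/65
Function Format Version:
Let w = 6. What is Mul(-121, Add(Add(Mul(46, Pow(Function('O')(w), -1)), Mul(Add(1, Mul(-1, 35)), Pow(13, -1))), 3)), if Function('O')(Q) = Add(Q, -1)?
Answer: Rational(-75383, 65) ≈ -1159.7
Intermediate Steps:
Function('O')(Q) = Add(-1, Q)
Mul(-121, Add(Add(Mul(46, Pow(Function('O')(w), -1)), Mul(Add(1, Mul(-1, 35)), Pow(13, -1))), 3)) = Mul(-121, Add(Add(Mul(46, Pow(Add(-1, 6), -1)), Mul(Add(1, Mul(-1, 35)), Pow(13, -1))), 3)) = Mul(-121, Add(Add(Mul(46, Pow(5, -1)), Mul(Add(1, -35), Rational(1, 13))), 3)) = Mul(-121, Add(Add(Mul(46, Rational(1, 5)), Mul(-34, Rational(1, 13))), 3)) = Mul(-121, Add(Add(Rational(46, 5), Rational(-34, 13)), 3)) = Mul(-121, Add(Rational(428, 65), 3)) = Mul(-121, Rational(623, 65)) = Rational(-75383, 65)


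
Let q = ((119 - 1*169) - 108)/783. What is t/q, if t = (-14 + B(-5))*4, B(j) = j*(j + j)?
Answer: -56376/79 ≈ -713.62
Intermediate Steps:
B(j) = 2*j**2 (B(j) = j*(2*j) = 2*j**2)
q = -158/783 (q = ((119 - 169) - 108)*(1/783) = (-50 - 108)*(1/783) = -158*1/783 = -158/783 ≈ -0.20179)
t = 144 (t = (-14 + 2*(-5)**2)*4 = (-14 + 2*25)*4 = (-14 + 50)*4 = 36*4 = 144)
t/q = 144/(-158/783) = 144*(-783/158) = -56376/79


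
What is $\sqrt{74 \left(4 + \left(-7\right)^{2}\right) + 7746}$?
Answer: $2 \sqrt{2917} \approx 108.02$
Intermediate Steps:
$\sqrt{74 \left(4 + \left(-7\right)^{2}\right) + 7746} = \sqrt{74 \left(4 + 49\right) + 7746} = \sqrt{74 \cdot 53 + 7746} = \sqrt{3922 + 7746} = \sqrt{11668} = 2 \sqrt{2917}$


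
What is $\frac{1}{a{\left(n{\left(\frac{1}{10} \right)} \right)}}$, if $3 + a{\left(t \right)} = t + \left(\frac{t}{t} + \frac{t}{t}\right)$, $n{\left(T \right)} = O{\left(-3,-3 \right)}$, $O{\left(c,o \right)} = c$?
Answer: $- \frac{1}{4} \approx -0.25$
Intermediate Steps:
$n{\left(T \right)} = -3$
$a{\left(t \right)} = -1 + t$ ($a{\left(t \right)} = -3 + \left(t + \left(\frac{t}{t} + \frac{t}{t}\right)\right) = -3 + \left(t + \left(1 + 1\right)\right) = -3 + \left(t + 2\right) = -3 + \left(2 + t\right) = -1 + t$)
$\frac{1}{a{\left(n{\left(\frac{1}{10} \right)} \right)}} = \frac{1}{-1 - 3} = \frac{1}{-4} = - \frac{1}{4}$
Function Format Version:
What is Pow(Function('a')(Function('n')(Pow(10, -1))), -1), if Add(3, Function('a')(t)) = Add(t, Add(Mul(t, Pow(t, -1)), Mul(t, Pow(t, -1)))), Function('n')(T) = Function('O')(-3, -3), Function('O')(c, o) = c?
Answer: Rational(-1, 4) ≈ -0.25000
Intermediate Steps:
Function('n')(T) = -3
Function('a')(t) = Add(-1, t) (Function('a')(t) = Add(-3, Add(t, Add(Mul(t, Pow(t, -1)), Mul(t, Pow(t, -1))))) = Add(-3, Add(t, Add(1, 1))) = Add(-3, Add(t, 2)) = Add(-3, Add(2, t)) = Add(-1, t))
Pow(Function('a')(Function('n')(Pow(10, -1))), -1) = Pow(Add(-1, -3), -1) = Pow(-4, -1) = Rational(-1, 4)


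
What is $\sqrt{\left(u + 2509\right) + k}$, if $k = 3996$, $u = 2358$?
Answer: $\sqrt{8863} \approx 94.144$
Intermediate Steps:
$\sqrt{\left(u + 2509\right) + k} = \sqrt{\left(2358 + 2509\right) + 3996} = \sqrt{4867 + 3996} = \sqrt{8863}$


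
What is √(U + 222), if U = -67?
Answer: √155 ≈ 12.450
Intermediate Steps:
√(U + 222) = √(-67 + 222) = √155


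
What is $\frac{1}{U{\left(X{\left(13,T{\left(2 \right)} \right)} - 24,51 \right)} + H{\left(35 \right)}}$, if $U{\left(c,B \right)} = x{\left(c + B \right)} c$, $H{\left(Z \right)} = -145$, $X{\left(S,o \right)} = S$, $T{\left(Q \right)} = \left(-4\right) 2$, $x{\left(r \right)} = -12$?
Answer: $- \frac{1}{13} \approx -0.076923$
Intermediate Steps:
$T{\left(Q \right)} = -8$
$U{\left(c,B \right)} = - 12 c$
$\frac{1}{U{\left(X{\left(13,T{\left(2 \right)} \right)} - 24,51 \right)} + H{\left(35 \right)}} = \frac{1}{- 12 \left(13 - 24\right) - 145} = \frac{1}{\left(-12\right) \left(-11\right) - 145} = \frac{1}{132 - 145} = \frac{1}{-13} = - \frac{1}{13}$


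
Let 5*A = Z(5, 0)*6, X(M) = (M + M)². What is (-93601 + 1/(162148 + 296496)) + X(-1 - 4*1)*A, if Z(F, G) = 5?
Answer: -42654350643/458644 ≈ -93001.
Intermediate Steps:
X(M) = 4*M² (X(M) = (2*M)² = 4*M²)
A = 6 (A = (5*6)/5 = (⅕)*30 = 6)
(-93601 + 1/(162148 + 296496)) + X(-1 - 4*1)*A = (-93601 + 1/(162148 + 296496)) + (4*(-1 - 4*1)²)*6 = (-93601 + 1/458644) + (4*(-1 - 4)²)*6 = (-93601 + 1/458644) + (4*(-5)²)*6 = -42929537043/458644 + (4*25)*6 = -42929537043/458644 + 100*6 = -42929537043/458644 + 600 = -42654350643/458644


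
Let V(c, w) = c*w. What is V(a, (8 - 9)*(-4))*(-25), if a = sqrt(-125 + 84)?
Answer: -100*I*sqrt(41) ≈ -640.31*I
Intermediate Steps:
a = I*sqrt(41) (a = sqrt(-41) = I*sqrt(41) ≈ 6.4031*I)
V(a, (8 - 9)*(-4))*(-25) = ((I*sqrt(41))*((8 - 9)*(-4)))*(-25) = ((I*sqrt(41))*(-1*(-4)))*(-25) = ((I*sqrt(41))*4)*(-25) = (4*I*sqrt(41))*(-25) = -100*I*sqrt(41)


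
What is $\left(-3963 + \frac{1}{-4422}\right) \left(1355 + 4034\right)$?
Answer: $- \frac{94438921543}{4422} \approx -2.1357 \cdot 10^{7}$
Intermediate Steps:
$\left(-3963 + \frac{1}{-4422}\right) \left(1355 + 4034\right) = \left(-3963 - \frac{1}{4422}\right) 5389 = \left(- \frac{17524387}{4422}\right) 5389 = - \frac{94438921543}{4422}$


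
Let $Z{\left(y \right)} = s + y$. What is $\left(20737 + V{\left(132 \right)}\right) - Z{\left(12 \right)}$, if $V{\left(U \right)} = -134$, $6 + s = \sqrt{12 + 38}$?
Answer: $20597 - 5 \sqrt{2} \approx 20590.0$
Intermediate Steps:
$s = -6 + 5 \sqrt{2}$ ($s = -6 + \sqrt{12 + 38} = -6 + \sqrt{50} = -6 + 5 \sqrt{2} \approx 1.0711$)
$Z{\left(y \right)} = -6 + y + 5 \sqrt{2}$ ($Z{\left(y \right)} = \left(-6 + 5 \sqrt{2}\right) + y = -6 + y + 5 \sqrt{2}$)
$\left(20737 + V{\left(132 \right)}\right) - Z{\left(12 \right)} = \left(20737 - 134\right) - \left(-6 + 12 + 5 \sqrt{2}\right) = 20603 - \left(6 + 5 \sqrt{2}\right) = 20597 - 5 \sqrt{2}$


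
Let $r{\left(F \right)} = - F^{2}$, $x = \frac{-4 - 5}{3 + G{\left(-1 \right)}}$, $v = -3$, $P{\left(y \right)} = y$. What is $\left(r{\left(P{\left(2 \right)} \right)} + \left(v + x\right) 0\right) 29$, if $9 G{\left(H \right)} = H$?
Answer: $-116$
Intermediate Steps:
$G{\left(H \right)} = \frac{H}{9}$
$x = - \frac{81}{26}$ ($x = \frac{-4 - 5}{3 + \frac{1}{9} \left(-1\right)} = - \frac{9}{3 - \frac{1}{9}} = - \frac{9}{\frac{26}{9}} = \left(-9\right) \frac{9}{26} = - \frac{81}{26} \approx -3.1154$)
$\left(r{\left(P{\left(2 \right)} \right)} + \left(v + x\right) 0\right) 29 = \left(- 2^{2} + \left(-3 - \frac{81}{26}\right) 0\right) 29 = \left(\left(-1\right) 4 - 0\right) 29 = \left(-4 + 0\right) 29 = \left(-4\right) 29 = -116$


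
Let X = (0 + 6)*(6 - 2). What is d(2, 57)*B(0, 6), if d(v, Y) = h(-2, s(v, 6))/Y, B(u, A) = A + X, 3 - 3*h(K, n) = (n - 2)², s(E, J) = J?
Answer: -130/57 ≈ -2.2807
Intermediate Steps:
X = 24 (X = 6*4 = 24)
h(K, n) = 1 - (-2 + n)²/3 (h(K, n) = 1 - (n - 2)²/3 = 1 - (-2 + n)²/3)
B(u, A) = 24 + A (B(u, A) = A + 24 = 24 + A)
d(v, Y) = -13/(3*Y) (d(v, Y) = (1 - (-2 + 6)²/3)/Y = (1 - ⅓*4²)/Y = (1 - ⅓*16)/Y = (1 - 16/3)/Y = -13/(3*Y))
d(2, 57)*B(0, 6) = (-13/3/57)*(24 + 6) = -13/3*1/57*30 = -13/171*30 = -130/57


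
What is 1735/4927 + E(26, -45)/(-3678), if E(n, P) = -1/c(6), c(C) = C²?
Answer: 229732807/652374216 ≈ 0.35215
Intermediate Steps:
E(n, P) = -1/36 (E(n, P) = -1/(6²) = -1/36)
1735/4927 + E(26, -45)/(-3678) = 1735/4927 - 1/36/(-3678) = 1735*(1/4927) - 1/36*(-1/3678) = 1735/4927 + 1/132408 = 229732807/652374216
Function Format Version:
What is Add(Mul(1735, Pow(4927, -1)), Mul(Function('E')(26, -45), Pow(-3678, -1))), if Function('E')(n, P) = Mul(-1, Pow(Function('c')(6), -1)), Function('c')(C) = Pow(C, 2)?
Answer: Rational(229732807, 652374216) ≈ 0.35215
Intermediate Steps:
Function('E')(n, P) = Rational(-1, 36) (Function('E')(n, P) = Mul(-1, Pow(Pow(6, 2), -1)) = Mul(-1, Pow(36, -1)) = Mul(-1, Rational(1, 36)) = Rational(-1, 36))
Add(Mul(1735, Pow(4927, -1)), Mul(Function('E')(26, -45), Pow(-3678, -1))) = Add(Mul(1735, Pow(4927, -1)), Mul(Rational(-1, 36), Pow(-3678, -1))) = Add(Mul(1735, Rational(1, 4927)), Mul(Rational(-1, 36), Rational(-1, 3678))) = Add(Rational(1735, 4927), Rational(1, 132408)) = Rational(229732807, 652374216)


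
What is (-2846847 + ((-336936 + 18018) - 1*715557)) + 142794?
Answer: -3738528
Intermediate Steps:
(-2846847 + ((-336936 + 18018) - 1*715557)) + 142794 = (-2846847 + (-318918 - 715557)) + 142794 = (-2846847 - 1034475) + 142794 = -3881322 + 142794 = -3738528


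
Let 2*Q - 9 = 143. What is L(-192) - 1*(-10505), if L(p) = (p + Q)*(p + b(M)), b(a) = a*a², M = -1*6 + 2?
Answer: 40201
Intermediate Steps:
Q = 76 (Q = 9/2 + (½)*143 = 9/2 + 143/2 = 76)
M = -4 (M = -6 + 2 = -4)
b(a) = a³
L(p) = (-64 + p)*(76 + p) (L(p) = (p + 76)*(p + (-4)³) = (76 + p)*(p - 64) = (76 + p)*(-64 + p) = (-64 + p)*(76 + p))
L(-192) - 1*(-10505) = (-4864 + (-192)² + 12*(-192)) - 1*(-10505) = (-4864 + 36864 - 2304) + 10505 = 29696 + 10505 = 40201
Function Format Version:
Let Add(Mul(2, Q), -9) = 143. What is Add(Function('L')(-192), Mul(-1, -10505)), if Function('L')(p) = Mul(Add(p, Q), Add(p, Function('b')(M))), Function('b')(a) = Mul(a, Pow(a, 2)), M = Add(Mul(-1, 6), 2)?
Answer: 40201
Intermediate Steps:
Q = 76 (Q = Add(Rational(9, 2), Mul(Rational(1, 2), 143)) = Add(Rational(9, 2), Rational(143, 2)) = 76)
M = -4 (M = Add(-6, 2) = -4)
Function('b')(a) = Pow(a, 3)
Function('L')(p) = Mul(Add(-64, p), Add(76, p)) (Function('L')(p) = Mul(Add(p, 76), Add(p, Pow(-4, 3))) = Mul(Add(76, p), Add(p, -64)) = Mul(Add(76, p), Add(-64, p)) = Mul(Add(-64, p), Add(76, p)))
Add(Function('L')(-192), Mul(-1, -10505)) = Add(Add(-4864, Pow(-192, 2), Mul(12, -192)), Mul(-1, -10505)) = Add(Add(-4864, 36864, -2304), 10505) = Add(29696, 10505) = 40201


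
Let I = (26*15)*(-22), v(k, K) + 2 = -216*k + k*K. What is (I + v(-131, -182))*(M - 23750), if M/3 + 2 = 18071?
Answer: 1326585092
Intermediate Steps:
v(k, K) = -2 - 216*k + K*k (v(k, K) = -2 + (-216*k + k*K) = -2 + (-216*k + K*k) = -2 - 216*k + K*k)
M = 54207 (M = -6 + 3*18071 = -6 + 54213 = 54207)
I = -8580 (I = 390*(-22) = -8580)
(I + v(-131, -182))*(M - 23750) = (-8580 + (-2 - 216*(-131) - 182*(-131)))*(54207 - 23750) = (-8580 + (-2 + 28296 + 23842))*30457 = (-8580 + 52136)*30457 = 43556*30457 = 1326585092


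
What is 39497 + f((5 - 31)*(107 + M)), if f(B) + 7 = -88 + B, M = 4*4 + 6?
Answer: 36048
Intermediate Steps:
M = 22 (M = 16 + 6 = 22)
f(B) = -95 + B (f(B) = -7 + (-88 + B) = -95 + B)
39497 + f((5 - 31)*(107 + M)) = 39497 + (-95 + (5 - 31)*(107 + 22)) = 39497 + (-95 - 26*129) = 39497 + (-95 - 3354) = 39497 - 3449 = 36048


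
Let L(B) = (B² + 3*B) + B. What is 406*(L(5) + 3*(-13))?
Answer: 2436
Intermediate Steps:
L(B) = B² + 4*B
406*(L(5) + 3*(-13)) = 406*(5*(4 + 5) + 3*(-13)) = 406*(5*9 - 39) = 406*(45 - 39) = 406*6 = 2436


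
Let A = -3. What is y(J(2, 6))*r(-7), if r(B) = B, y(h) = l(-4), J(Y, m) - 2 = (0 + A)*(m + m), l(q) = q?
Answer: 28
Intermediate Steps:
J(Y, m) = 2 - 6*m (J(Y, m) = 2 + (0 - 3)*(m + m) = 2 - 6*m)
y(h) = -4
y(J(2, 6))*r(-7) = -4*(-7) = 28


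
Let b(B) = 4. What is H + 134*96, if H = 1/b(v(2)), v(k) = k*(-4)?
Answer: 51457/4 ≈ 12864.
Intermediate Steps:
v(k) = -4*k
H = ¼ (H = 1/4 = ¼ ≈ 0.25000)
H + 134*96 = ¼ + 134*96 = ¼ + 12864 = 51457/4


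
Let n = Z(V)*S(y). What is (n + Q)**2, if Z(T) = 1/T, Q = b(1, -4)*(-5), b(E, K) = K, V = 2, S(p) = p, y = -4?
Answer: 324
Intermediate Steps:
Q = 20 (Q = -4*(-5) = 20)
n = -2 (n = -4/2 = (1/2)*(-4) = -2)
(n + Q)**2 = (-2 + 20)**2 = 18**2 = 324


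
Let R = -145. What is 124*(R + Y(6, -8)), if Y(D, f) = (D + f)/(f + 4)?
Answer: -17918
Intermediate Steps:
Y(D, f) = (D + f)/(4 + f)
124*(R + Y(6, -8)) = 124*(-145 + (6 - 8)/(4 - 8)) = 124*(-145 - 2/(-4)) = 124*(-145 - ¼*(-2)) = 124*(-145 + ½) = 124*(-289/2) = -17918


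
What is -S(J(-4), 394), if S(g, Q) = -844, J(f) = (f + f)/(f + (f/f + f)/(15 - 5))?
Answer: 844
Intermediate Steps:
J(f) = 2*f/(⅒ + 11*f/10) (J(f) = (2*f)/(f + (1 + f)/10) = (2*f)/(f + (1 + f)*(⅒)) = (2*f)/(f + (⅒ + f/10)) = (2*f)/(⅒ + 11*f/10) = 2*f/(⅒ + 11*f/10))
-S(J(-4), 394) = -1*(-844) = 844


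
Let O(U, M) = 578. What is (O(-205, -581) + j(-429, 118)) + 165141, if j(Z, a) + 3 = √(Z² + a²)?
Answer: 165716 + 17*√685 ≈ 1.6616e+5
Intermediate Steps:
j(Z, a) = -3 + √(Z² + a²)
(O(-205, -581) + j(-429, 118)) + 165141 = (578 + (-3 + √((-429)² + 118²))) + 165141 = (578 + (-3 + √(184041 + 13924))) + 165141 = (578 + (-3 + √197965)) + 165141 = (578 + (-3 + 17*√685)) + 165141 = (575 + 17*√685) + 165141 = 165716 + 17*√685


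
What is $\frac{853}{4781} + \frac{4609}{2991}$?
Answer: $\frac{24586952}{14299971} \approx 1.7194$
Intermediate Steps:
$\frac{853}{4781} + \frac{4609}{2991} = \frac{24586952}{14299971}$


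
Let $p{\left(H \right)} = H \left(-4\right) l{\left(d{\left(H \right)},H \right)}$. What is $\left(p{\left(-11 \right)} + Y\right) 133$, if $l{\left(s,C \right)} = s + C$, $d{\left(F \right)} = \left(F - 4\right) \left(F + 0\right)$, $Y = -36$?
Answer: $896420$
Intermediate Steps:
$d{\left(F \right)} = F \left(-4 + F\right)$ ($d{\left(F \right)} = \left(-4 + F\right) F = F \left(-4 + F\right)$)
$l{\left(s,C \right)} = C + s$
$p{\left(H \right)} = - 4 H \left(H + H \left(-4 + H\right)\right)$ ($p{\left(H \right)} = H \left(-4\right) \left(H + H \left(-4 + H\right)\right) = - 4 H \left(H + H \left(-4 + H\right)\right)$)
$\left(p{\left(-11 \right)} + Y\right) 133 = \left(4 \left(-11\right)^{2} \left(3 - -11\right) - 36\right) 133 = \left(4 \cdot 121 \left(3 + 11\right) - 36\right) 133 = \left(4 \cdot 121 \cdot 14 - 36\right) 133 = \left(6776 - 36\right) 133 = 6740 \cdot 133 = 896420$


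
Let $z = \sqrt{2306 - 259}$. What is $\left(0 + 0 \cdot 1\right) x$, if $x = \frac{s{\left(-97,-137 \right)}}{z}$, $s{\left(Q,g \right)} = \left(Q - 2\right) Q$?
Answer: $0$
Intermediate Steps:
$s{\left(Q,g \right)} = Q \left(-2 + Q\right)$ ($s{\left(Q,g \right)} = \left(-2 + Q\right) Q = Q \left(-2 + Q\right)$)
$z = \sqrt{2047} \approx 45.244$
$x = \frac{9603 \sqrt{2047}}{2047}$ ($x = \frac{\left(-97\right) \left(-2 - 97\right)}{\sqrt{2047}} = \left(-97\right) \left(-99\right) \frac{\sqrt{2047}}{2047} = 9603 \frac{\sqrt{2047}}{2047} = \frac{9603 \sqrt{2047}}{2047} \approx 212.25$)
$\left(0 + 0 \cdot 1\right) x = \left(0 + 0 \cdot 1\right) \frac{9603 \sqrt{2047}}{2047} = \left(0 + 0\right) \frac{9603 \sqrt{2047}}{2047} = 0 \frac{9603 \sqrt{2047}}{2047} = 0$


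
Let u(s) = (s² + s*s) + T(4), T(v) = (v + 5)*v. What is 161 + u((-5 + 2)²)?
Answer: 359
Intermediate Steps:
T(v) = v*(5 + v) (T(v) = (5 + v)*v = v*(5 + v))
u(s) = 36 + 2*s² (u(s) = (s² + s*s) + 4*(5 + 4) = (s² + s²) + 4*9 = 2*s² + 36 = 36 + 2*s²)
161 + u((-5 + 2)²) = 161 + (36 + 2*((-5 + 2)²)²) = 161 + (36 + 2*((-3)²)²) = 161 + (36 + 2*9²) = 161 + (36 + 2*81) = 161 + (36 + 162) = 161 + 198 = 359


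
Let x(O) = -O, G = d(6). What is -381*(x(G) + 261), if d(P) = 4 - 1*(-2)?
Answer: -97155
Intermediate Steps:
d(P) = 6 (d(P) = 4 + 2 = 6)
G = 6
-381*(x(G) + 261) = -381*(-1*6 + 261) = -381*(-6 + 261) = -381*255 = -97155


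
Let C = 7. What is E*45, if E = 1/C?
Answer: 45/7 ≈ 6.4286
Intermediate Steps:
E = ⅐ (E = 1/7 = ⅐ ≈ 0.14286)
E*45 = (⅐)*45 = 45/7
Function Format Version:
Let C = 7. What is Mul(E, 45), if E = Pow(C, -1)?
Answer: Rational(45, 7) ≈ 6.4286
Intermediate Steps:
E = Rational(1, 7) (E = Pow(7, -1) = Rational(1, 7) ≈ 0.14286)
Mul(E, 45) = Mul(Rational(1, 7), 45) = Rational(45, 7)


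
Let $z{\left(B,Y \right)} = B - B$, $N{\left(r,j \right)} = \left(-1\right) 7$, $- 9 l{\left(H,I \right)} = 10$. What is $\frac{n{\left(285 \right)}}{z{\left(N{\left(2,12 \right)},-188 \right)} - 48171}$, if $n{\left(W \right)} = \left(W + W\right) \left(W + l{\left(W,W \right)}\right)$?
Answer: $- \frac{485450}{144513} \approx -3.3592$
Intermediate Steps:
$l{\left(H,I \right)} = - \frac{10}{9}$ ($l{\left(H,I \right)} = \left(- \frac{1}{9}\right) 10 = - \frac{10}{9}$)
$N{\left(r,j \right)} = -7$
$n{\left(W \right)} = 2 W \left(- \frac{10}{9} + W\right)$ ($n{\left(W \right)} = \left(W + W\right) \left(W - \frac{10}{9}\right) = 2 W \left(- \frac{10}{9} + W\right)$)
$z{\left(B,Y \right)} = 0$
$\frac{n{\left(285 \right)}}{z{\left(N{\left(2,12 \right)},-188 \right)} - 48171} = \frac{\frac{2}{9} \cdot 285 \left(-10 + 9 \cdot 285\right)}{0 - 48171} = \frac{\frac{2}{9} \cdot 285 \left(-10 + 2565\right)}{0 - 48171} = \frac{\frac{2}{9} \cdot 285 \cdot 2555}{-48171} = \frac{485450}{3} \left(- \frac{1}{48171}\right) = - \frac{485450}{144513}$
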